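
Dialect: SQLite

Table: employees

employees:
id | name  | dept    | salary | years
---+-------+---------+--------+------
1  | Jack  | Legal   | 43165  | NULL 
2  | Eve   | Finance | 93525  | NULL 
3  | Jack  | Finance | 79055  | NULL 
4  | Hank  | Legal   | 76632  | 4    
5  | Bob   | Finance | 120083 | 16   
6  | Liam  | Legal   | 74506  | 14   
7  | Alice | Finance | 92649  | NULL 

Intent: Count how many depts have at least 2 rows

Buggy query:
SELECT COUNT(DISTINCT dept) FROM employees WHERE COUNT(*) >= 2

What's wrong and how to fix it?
Bug: WHERE filters individual rows, not groups, so a group-level COUNT is invalid there

Fix: Group first with HAVING COUNT(*) >= 2, then COUNT the resulting groups

Corrected query:
SELECT COUNT(*) FROM (SELECT dept FROM employees GROUP BY dept HAVING COUNT(*) >= 2)

Result:
COUNT(*)
--------
2       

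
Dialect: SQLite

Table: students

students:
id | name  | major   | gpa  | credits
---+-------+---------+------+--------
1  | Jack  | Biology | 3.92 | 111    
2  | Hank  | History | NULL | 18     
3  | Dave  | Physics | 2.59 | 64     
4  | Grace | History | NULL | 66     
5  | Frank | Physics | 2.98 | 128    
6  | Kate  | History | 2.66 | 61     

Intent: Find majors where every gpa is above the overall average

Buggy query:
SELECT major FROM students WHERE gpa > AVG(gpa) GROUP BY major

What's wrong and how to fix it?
Bug: AVG() is an aggregate; it can't sit directly in WHERE

Fix: Use a subquery for AVG and a HAVING MIN(...) filter so the condition holds for every row in the group

Corrected query:
SELECT major FROM students GROUP BY major HAVING MIN(gpa) > (SELECT AVG(gpa) FROM students)

Result:
major  
-------
Biology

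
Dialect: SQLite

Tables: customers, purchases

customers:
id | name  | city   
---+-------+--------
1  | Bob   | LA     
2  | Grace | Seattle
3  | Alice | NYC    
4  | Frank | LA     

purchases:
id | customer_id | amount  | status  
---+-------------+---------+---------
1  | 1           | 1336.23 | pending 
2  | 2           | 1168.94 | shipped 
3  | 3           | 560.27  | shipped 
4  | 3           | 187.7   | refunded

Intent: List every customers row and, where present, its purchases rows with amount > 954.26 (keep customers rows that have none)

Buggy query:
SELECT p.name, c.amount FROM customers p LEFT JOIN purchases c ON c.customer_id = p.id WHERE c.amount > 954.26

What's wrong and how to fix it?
Bug: Filtering c.amount in WHERE discards the NULL rows produced by LEFT JOIN, turning it into an inner join

Fix: Put 'c.amount > 954.26' in the JOIN's ON clause instead of WHERE

Corrected query:
SELECT p.name, c.amount FROM customers p LEFT JOIN purchases c ON c.customer_id = p.id AND c.amount > 954.26

Result:
name  | amount 
------+--------
Bob   | 1336.23
Grace | 1168.94
Alice | NULL   
Frank | NULL   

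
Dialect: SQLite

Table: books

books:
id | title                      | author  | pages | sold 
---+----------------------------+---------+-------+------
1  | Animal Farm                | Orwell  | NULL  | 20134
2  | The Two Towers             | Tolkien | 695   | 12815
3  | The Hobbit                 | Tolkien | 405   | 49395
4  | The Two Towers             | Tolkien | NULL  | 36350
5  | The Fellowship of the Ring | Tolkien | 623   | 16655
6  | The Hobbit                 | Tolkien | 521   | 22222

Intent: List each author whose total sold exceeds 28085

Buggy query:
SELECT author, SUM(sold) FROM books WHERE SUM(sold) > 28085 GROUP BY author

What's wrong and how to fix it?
Bug: WHERE runs before GROUP BY, so aggregates aren't available there

Fix: Use HAVING (which filters groups after aggregation) instead of WHERE

Corrected query:
SELECT author, SUM(sold) FROM books GROUP BY author HAVING SUM(sold) > 28085

Result:
author  | SUM(sold)
--------+----------
Tolkien | 137437   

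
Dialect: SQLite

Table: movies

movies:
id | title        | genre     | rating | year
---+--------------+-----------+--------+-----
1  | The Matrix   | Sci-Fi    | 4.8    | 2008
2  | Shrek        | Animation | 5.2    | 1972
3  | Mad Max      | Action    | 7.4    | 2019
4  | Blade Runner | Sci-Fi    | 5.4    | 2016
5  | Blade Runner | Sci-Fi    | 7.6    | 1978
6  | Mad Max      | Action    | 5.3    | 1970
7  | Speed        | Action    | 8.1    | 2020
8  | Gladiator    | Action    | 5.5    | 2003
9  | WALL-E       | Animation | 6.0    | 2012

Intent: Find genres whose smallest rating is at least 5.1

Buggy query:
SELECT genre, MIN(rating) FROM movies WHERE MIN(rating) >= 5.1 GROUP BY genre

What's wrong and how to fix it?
Bug: Aggregates like MIN are computed per group after WHERE runs

Fix: Use HAVING for the per-group MIN condition

Corrected query:
SELECT genre, MIN(rating) FROM movies GROUP BY genre HAVING MIN(rating) >= 5.1

Result:
genre     | MIN(rating)
----------+------------
Action    | 5.3        
Animation | 5.2        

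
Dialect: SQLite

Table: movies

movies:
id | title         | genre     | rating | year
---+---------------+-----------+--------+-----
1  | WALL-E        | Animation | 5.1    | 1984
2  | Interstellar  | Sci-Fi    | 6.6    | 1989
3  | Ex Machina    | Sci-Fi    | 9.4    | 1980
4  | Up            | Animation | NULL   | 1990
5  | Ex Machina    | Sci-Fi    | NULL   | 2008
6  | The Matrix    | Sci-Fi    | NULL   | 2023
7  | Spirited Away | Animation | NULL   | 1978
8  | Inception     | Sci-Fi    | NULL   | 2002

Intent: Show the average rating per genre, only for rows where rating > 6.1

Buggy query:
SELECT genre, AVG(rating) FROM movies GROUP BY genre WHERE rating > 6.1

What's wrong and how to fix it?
Bug: WHERE cannot follow GROUP BY

Fix: Move the WHERE clause before GROUP BY

Corrected query:
SELECT genre, AVG(rating) FROM movies WHERE rating > 6.1 GROUP BY genre

Result:
genre  | AVG(rating)
-------+------------
Sci-Fi | 8          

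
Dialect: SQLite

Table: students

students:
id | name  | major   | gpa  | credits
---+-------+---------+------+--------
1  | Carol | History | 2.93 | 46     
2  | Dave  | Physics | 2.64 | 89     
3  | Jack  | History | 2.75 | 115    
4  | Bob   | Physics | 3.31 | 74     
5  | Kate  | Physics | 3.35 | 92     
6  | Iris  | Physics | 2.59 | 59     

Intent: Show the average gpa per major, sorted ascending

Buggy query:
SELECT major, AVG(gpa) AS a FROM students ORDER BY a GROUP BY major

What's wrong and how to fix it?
Bug: GROUP BY must precede ORDER BY

Fix: Reorder: SELECT … FROM … GROUP BY … ORDER BY …

Corrected query:
SELECT major, AVG(gpa) AS a FROM students GROUP BY major ORDER BY a

Result:
major   | a     
--------+-------
History | 2.84  
Physics | 2.9725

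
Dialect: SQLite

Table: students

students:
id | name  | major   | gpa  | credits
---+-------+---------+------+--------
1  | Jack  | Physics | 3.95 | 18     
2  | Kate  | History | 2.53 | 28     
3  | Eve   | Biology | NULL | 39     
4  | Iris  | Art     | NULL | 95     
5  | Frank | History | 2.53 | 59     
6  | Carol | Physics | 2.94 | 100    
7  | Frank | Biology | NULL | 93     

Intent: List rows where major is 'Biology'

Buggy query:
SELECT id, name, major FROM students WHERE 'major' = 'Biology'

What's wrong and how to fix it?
Bug: 'major' in single quotes is a string literal, not the column; the comparison is literal-vs-literal and never true

Fix: Remove the quotes around the column name (or use double quotes for an identifier)

Corrected query:
SELECT id, name, major FROM students WHERE major = 'Biology'

Result:
id | name  | major  
---+-------+--------
3  | Eve   | Biology
7  | Frank | Biology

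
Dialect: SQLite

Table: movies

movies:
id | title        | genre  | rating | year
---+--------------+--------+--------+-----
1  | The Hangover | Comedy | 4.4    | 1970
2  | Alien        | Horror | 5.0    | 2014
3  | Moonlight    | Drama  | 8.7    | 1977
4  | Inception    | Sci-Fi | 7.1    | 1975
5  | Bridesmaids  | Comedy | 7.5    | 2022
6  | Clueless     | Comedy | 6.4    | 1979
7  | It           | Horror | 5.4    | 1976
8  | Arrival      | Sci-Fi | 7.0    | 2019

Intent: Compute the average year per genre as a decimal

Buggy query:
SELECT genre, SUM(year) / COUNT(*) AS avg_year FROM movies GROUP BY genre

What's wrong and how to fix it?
Bug: Both operands are integers, so '/' performs integer division and truncates

Fix: Cast one side to REAL so the division keeps the fractional part

Corrected query:
SELECT genre, SUM(year) * 1.0 / COUNT(*) AS avg_year FROM movies GROUP BY genre

Result:
genre  | avg_year   
-------+------------
Comedy | 1990.333333
Drama  | 1977       
Horror | 1995       
Sci-Fi | 1997       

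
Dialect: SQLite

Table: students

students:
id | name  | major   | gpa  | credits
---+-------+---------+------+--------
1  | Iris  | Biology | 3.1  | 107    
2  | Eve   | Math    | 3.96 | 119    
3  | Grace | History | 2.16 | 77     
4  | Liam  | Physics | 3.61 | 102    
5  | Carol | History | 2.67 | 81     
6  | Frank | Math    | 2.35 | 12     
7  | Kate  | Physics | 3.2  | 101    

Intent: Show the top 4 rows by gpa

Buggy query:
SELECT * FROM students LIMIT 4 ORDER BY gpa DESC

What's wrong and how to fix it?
Bug: ORDER BY cannot follow LIMIT; LIMIT is the final clause

Fix: Sort with ORDER BY, then apply LIMIT

Corrected query:
SELECT * FROM students ORDER BY gpa DESC LIMIT 4

Result:
id | name | major   | gpa  | credits
---+------+---------+------+--------
2  | Eve  | Math    | 3.96 | 119    
4  | Liam | Physics | 3.61 | 102    
7  | Kate | Physics | 3.2  | 101    
1  | Iris | Biology | 3.1  | 107    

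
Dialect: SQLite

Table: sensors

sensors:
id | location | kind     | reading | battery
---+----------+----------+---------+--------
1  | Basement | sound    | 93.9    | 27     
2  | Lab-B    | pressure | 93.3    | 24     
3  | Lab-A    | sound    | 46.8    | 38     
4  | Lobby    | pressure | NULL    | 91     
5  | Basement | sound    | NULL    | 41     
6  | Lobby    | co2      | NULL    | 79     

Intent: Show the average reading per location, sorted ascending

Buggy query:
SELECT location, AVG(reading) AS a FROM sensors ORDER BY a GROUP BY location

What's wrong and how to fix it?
Bug: GROUP BY must precede ORDER BY

Fix: Reorder: SELECT … FROM … GROUP BY … ORDER BY …

Corrected query:
SELECT location, AVG(reading) AS a FROM sensors GROUP BY location ORDER BY a

Result:
location | a   
---------+-----
Lobby    | NULL
Lab-A    | 46.8
Lab-B    | 93.3
Basement | 93.9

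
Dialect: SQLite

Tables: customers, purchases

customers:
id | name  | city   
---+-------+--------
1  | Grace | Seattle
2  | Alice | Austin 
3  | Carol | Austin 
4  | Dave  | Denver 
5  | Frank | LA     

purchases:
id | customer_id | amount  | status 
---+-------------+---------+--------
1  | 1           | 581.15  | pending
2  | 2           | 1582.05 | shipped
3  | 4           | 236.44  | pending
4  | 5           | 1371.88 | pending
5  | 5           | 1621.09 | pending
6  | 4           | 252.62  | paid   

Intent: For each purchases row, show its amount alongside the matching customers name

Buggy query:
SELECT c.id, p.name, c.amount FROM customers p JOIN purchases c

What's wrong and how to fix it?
Bug: JOIN with no ON clause produces a cartesian product; every purchases row pairs with every customers row

Fix: Add ON c.customer_id = p.id to the JOIN

Corrected query:
SELECT c.id, p.name, c.amount FROM customers p JOIN purchases c ON c.customer_id = p.id

Result:
id | name  | amount 
---+-------+--------
1  | Grace | 581.15 
2  | Alice | 1582.05
3  | Dave  | 236.44 
4  | Frank | 1371.88
5  | Frank | 1621.09
6  | Dave  | 252.62 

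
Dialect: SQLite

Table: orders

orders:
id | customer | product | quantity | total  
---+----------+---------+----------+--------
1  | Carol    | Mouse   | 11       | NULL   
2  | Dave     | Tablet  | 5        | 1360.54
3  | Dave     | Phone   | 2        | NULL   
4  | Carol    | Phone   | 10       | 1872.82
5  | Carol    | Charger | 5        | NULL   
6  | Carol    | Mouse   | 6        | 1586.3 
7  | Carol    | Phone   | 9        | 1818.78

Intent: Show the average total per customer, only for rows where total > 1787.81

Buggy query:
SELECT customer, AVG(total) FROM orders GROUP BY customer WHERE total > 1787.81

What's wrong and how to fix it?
Bug: Row-level WHERE must come before GROUP BY in the clause order

Fix: Place WHERE between FROM and GROUP BY

Corrected query:
SELECT customer, AVG(total) FROM orders WHERE total > 1787.81 GROUP BY customer

Result:
customer | AVG(total)
---------+-----------
Carol    | 1845.8    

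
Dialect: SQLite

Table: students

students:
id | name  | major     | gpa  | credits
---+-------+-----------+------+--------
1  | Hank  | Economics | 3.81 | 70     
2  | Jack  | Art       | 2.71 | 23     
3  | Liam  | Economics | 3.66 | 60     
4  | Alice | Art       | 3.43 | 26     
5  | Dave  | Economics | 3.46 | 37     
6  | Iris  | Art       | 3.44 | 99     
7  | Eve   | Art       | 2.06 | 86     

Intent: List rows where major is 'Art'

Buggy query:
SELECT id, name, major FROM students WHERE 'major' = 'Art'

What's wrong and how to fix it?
Bug: 'major' in single quotes is a string literal, not the column; the comparison is literal-vs-literal and never true

Fix: Reference the column as major without single quotes

Corrected query:
SELECT id, name, major FROM students WHERE major = 'Art'

Result:
id | name  | major
---+-------+------
2  | Jack  | Art  
4  | Alice | Art  
6  | Iris  | Art  
7  | Eve   | Art  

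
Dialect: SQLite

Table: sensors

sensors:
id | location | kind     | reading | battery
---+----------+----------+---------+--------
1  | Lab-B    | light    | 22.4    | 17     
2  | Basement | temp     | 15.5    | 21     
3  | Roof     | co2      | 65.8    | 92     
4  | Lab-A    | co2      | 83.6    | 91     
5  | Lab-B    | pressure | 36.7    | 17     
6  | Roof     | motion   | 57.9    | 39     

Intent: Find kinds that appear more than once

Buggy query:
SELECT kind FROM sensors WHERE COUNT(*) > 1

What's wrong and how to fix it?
Bug: COUNT(*) is an aggregate and cannot be used in WHERE

Fix: Group first, then use HAVING for the count condition

Corrected query:
SELECT kind FROM sensors GROUP BY kind HAVING COUNT(*) > 1

Result:
kind
----
co2 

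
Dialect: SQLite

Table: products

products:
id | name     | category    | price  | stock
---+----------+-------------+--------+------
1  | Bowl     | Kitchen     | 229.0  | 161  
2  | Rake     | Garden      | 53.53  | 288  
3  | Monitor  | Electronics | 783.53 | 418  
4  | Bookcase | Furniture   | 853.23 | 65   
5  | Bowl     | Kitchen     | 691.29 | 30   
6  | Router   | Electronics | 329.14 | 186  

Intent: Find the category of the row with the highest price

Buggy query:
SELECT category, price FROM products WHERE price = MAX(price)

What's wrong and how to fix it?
Bug: WHERE is evaluated per row; an aggregate over the whole table isn't defined there

Fix: Use a subquery: WHERE price = (SELECT MAX(price) FROM products)

Corrected query:
SELECT category, price FROM products WHERE price = (SELECT MAX(price) FROM products)

Result:
category  | price 
----------+-------
Furniture | 853.23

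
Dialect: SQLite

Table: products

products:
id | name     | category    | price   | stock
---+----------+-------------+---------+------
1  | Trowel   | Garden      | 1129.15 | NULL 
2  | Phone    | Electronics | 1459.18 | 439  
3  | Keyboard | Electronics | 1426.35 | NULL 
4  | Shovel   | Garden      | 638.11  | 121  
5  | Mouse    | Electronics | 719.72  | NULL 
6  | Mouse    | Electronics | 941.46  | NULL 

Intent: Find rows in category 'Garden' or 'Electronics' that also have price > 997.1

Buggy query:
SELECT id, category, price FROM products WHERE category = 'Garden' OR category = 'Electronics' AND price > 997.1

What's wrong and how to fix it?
Bug: Without parentheses, AND is evaluated before OR, so the price filter only applies to the 'Electronics' branch

Fix: Group the OR with parentheses (or use IN), then AND the threshold

Corrected query:
SELECT id, category, price FROM products WHERE (category = 'Garden' OR category = 'Electronics') AND price > 997.1

Result:
id | category    | price  
---+-------------+--------
1  | Garden      | 1129.15
2  | Electronics | 1459.18
3  | Electronics | 1426.35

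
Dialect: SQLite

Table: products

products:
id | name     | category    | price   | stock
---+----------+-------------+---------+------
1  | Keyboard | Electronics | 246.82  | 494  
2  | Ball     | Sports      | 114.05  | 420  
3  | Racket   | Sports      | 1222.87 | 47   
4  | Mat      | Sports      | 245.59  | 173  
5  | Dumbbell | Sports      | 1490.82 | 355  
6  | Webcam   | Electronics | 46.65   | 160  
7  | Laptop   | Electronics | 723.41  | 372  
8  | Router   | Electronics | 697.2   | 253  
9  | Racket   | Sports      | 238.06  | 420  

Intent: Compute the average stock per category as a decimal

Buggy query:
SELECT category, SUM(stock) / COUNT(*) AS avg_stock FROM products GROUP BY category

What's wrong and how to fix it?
Bug: Both operands are integers, so '/' performs integer division and truncates

Fix: Cast one side to REAL so the division keeps the fractional part

Corrected query:
SELECT category, SUM(stock) * 1.0 / COUNT(*) AS avg_stock FROM products GROUP BY category

Result:
category    | avg_stock
------------+----------
Electronics | 319.75   
Sports      | 283      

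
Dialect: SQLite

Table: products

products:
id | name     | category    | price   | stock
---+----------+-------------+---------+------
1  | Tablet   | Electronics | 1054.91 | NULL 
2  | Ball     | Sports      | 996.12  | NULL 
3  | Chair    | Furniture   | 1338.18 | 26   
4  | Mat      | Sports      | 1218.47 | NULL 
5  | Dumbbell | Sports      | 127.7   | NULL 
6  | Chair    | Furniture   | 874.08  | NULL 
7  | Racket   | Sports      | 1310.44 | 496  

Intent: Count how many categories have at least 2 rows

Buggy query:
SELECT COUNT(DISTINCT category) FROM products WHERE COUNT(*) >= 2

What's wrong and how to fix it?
Bug: WHERE filters individual rows, not groups, so a group-level COUNT is invalid there

Fix: Group first with HAVING COUNT(*) >= 2, then COUNT the resulting groups

Corrected query:
SELECT COUNT(*) FROM (SELECT category FROM products GROUP BY category HAVING COUNT(*) >= 2)

Result:
COUNT(*)
--------
2       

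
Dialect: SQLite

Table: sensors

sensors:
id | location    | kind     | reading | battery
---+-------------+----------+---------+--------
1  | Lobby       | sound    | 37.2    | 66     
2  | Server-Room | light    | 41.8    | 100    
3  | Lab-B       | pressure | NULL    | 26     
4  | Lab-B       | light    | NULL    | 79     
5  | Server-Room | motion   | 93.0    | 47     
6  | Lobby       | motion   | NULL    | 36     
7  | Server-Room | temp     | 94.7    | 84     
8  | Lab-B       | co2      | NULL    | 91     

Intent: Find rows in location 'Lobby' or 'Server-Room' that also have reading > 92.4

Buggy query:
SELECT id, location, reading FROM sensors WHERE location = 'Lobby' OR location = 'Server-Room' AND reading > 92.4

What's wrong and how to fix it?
Bug: AND binds tighter than OR, so this parses as location = 'Lobby' OR (location = 'Server-Room' AND reading > 92.4)

Fix: Group the OR with parentheses (or use IN), then AND the threshold

Corrected query:
SELECT id, location, reading FROM sensors WHERE (location = 'Lobby' OR location = 'Server-Room') AND reading > 92.4

Result:
id | location    | reading
---+-------------+--------
5  | Server-Room | 93     
7  | Server-Room | 94.7   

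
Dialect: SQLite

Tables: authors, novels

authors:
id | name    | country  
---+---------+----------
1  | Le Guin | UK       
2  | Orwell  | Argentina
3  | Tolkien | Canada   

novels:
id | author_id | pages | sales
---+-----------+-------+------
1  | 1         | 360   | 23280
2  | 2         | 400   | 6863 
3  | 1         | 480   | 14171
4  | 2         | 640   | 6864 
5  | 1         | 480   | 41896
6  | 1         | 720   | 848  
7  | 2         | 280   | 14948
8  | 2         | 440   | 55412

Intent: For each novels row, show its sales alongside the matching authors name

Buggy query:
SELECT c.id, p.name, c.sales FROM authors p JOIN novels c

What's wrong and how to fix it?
Bug: JOIN with no ON clause produces a cartesian product; every novels row pairs with every authors row

Fix: Specify the join condition linking the foreign key to the parent id

Corrected query:
SELECT c.id, p.name, c.sales FROM authors p JOIN novels c ON c.author_id = p.id

Result:
id | name    | sales
---+---------+------
1  | Le Guin | 23280
2  | Orwell  | 6863 
3  | Le Guin | 14171
4  | Orwell  | 6864 
5  | Le Guin | 41896
6  | Le Guin | 848  
7  | Orwell  | 14948
8  | Orwell  | 55412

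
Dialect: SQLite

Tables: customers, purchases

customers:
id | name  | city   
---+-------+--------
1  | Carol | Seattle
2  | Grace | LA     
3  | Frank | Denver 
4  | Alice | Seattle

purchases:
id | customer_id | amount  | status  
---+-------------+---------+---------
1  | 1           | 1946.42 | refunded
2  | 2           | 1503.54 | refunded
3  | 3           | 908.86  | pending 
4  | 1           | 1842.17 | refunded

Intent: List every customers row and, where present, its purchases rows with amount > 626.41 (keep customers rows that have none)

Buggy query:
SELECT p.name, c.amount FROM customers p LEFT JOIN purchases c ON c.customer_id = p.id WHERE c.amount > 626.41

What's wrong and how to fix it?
Bug: A WHERE condition on the right-hand table after LEFT JOIN drops unmatched parents

Fix: Put 'c.amount > 626.41' in the JOIN's ON clause instead of WHERE

Corrected query:
SELECT p.name, c.amount FROM customers p LEFT JOIN purchases c ON c.customer_id = p.id AND c.amount > 626.41

Result:
name  | amount 
------+--------
Carol | 1842.17
Carol | 1946.42
Grace | 1503.54
Frank | 908.86 
Alice | NULL   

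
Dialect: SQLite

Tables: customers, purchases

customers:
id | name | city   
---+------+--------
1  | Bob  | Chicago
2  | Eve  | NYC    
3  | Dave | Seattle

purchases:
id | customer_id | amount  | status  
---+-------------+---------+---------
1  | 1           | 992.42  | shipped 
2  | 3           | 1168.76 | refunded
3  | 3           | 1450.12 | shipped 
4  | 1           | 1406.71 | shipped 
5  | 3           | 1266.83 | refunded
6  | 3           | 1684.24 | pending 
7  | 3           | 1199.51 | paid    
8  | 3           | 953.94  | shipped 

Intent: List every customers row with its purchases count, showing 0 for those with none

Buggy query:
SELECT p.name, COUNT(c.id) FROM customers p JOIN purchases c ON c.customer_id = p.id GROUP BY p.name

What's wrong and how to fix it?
Bug: An inner join excludes parents with zero children

Fix: Use LEFT JOIN so parents without children still appear (COUNT(c.id) gives 0)

Corrected query:
SELECT p.name, COUNT(c.id) FROM customers p LEFT JOIN purchases c ON c.customer_id = p.id GROUP BY p.name

Result:
name | COUNT(c.id)
-----+------------
Bob  | 2          
Dave | 6          
Eve  | 0          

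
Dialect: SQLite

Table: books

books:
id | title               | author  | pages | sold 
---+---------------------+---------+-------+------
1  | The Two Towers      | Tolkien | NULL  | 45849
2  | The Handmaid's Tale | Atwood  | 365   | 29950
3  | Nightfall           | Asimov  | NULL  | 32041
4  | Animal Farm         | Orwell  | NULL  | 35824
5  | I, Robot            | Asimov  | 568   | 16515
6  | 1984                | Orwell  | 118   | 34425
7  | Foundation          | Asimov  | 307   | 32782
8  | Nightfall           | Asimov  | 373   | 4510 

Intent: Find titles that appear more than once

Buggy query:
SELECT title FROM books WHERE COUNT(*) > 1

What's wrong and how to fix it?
Bug: WHERE can't reference COUNT(*); aggregates are computed after WHERE

Fix: Group first, then use HAVING for the count condition

Corrected query:
SELECT title FROM books GROUP BY title HAVING COUNT(*) > 1

Result:
title    
---------
Nightfall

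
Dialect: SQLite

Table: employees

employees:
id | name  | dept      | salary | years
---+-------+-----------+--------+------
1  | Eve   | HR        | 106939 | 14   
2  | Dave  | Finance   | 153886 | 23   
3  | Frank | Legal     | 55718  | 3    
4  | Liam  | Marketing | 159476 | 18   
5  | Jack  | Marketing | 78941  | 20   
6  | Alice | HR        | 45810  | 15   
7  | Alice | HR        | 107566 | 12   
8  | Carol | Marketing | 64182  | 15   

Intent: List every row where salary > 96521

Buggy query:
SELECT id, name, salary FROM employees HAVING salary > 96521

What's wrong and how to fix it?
Bug: HAVING filters the output of aggregation, but this query has no GROUP BY and no aggregate functions, so SQLite rejects it (HAVING clause on a non-aggregate query); the condition here is per row

Fix: Use WHERE for row-level filtering

Corrected query:
SELECT id, name, salary FROM employees WHERE salary > 96521

Result:
id | name  | salary
---+-------+-------
1  | Eve   | 106939
2  | Dave  | 153886
4  | Liam  | 159476
7  | Alice | 107566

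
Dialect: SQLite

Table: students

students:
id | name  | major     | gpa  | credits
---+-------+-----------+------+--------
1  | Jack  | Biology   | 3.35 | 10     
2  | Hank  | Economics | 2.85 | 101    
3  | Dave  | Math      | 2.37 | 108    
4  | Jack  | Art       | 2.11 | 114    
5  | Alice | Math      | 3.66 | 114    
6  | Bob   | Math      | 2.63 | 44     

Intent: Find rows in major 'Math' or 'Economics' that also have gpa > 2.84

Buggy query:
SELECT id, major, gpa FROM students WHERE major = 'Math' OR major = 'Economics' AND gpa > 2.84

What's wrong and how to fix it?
Bug: Without parentheses, AND is evaluated before OR, so the gpa filter only applies to the 'Economics' branch

Fix: Group the OR with parentheses (or use IN), then AND the threshold

Corrected query:
SELECT id, major, gpa FROM students WHERE (major = 'Math' OR major = 'Economics') AND gpa > 2.84

Result:
id | major     | gpa 
---+-----------+-----
2  | Economics | 2.85
5  | Math      | 3.66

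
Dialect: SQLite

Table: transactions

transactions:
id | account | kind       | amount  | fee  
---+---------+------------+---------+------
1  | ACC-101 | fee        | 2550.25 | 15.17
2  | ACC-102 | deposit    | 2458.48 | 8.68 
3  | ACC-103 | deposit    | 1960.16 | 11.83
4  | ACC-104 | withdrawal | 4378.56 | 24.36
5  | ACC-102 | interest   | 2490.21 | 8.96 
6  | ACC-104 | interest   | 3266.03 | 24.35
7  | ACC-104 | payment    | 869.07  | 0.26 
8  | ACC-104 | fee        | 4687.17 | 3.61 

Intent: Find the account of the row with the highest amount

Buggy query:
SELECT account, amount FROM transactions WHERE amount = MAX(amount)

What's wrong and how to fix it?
Bug: MAX(amount) is an aggregate and cannot be used directly in WHERE

Fix: Wrap MAX in a scalar subquery so WHERE compares against a single value

Corrected query:
SELECT account, amount FROM transactions WHERE amount = (SELECT MAX(amount) FROM transactions)

Result:
account | amount 
--------+--------
ACC-104 | 4687.17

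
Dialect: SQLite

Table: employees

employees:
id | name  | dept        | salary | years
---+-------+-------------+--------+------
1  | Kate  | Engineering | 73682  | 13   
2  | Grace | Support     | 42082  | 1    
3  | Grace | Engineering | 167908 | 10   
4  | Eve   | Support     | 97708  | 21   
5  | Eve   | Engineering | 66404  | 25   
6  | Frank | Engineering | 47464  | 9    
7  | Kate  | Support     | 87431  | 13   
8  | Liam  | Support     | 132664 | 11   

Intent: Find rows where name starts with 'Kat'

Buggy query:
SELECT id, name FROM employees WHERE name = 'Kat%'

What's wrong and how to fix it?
Bug: '=' compares the literal string including the % character; pattern matching needs LIKE

Fix: Use LIKE for wildcard pattern matching

Corrected query:
SELECT id, name FROM employees WHERE name LIKE 'Kat%'

Result:
id | name
---+-----
1  | Kate
7  | Kate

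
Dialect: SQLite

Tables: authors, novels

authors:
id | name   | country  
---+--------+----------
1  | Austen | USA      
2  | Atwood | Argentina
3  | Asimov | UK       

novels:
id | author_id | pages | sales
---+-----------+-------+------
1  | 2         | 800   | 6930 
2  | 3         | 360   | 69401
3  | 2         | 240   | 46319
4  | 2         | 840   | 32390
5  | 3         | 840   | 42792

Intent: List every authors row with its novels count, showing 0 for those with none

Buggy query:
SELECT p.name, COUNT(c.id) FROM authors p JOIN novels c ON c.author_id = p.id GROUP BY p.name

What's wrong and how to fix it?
Bug: INNER JOIN drops authors rows that have no matching novels rows

Fix: Switch to LEFT JOIN to retain unmatched parent rows

Corrected query:
SELECT p.name, COUNT(c.id) FROM authors p LEFT JOIN novels c ON c.author_id = p.id GROUP BY p.name

Result:
name   | COUNT(c.id)
-------+------------
Asimov | 2          
Atwood | 3          
Austen | 0          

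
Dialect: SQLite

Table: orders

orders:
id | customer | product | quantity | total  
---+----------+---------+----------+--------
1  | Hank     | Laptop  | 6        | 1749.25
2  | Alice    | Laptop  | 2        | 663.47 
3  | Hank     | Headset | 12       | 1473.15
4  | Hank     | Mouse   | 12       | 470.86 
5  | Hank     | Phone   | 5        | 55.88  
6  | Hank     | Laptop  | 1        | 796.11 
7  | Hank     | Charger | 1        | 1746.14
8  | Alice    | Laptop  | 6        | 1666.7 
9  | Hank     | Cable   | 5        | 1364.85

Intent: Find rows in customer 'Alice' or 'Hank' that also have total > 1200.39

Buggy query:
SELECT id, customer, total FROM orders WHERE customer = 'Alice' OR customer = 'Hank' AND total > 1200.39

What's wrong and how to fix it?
Bug: Without parentheses, AND is evaluated before OR, so the total filter only applies to the 'Hank' branch

Fix: Group the OR with parentheses (or use IN), then AND the threshold

Corrected query:
SELECT id, customer, total FROM orders WHERE (customer = 'Alice' OR customer = 'Hank') AND total > 1200.39

Result:
id | customer | total  
---+----------+--------
1  | Hank     | 1749.25
3  | Hank     | 1473.15
7  | Hank     | 1746.14
8  | Alice    | 1666.7 
9  | Hank     | 1364.85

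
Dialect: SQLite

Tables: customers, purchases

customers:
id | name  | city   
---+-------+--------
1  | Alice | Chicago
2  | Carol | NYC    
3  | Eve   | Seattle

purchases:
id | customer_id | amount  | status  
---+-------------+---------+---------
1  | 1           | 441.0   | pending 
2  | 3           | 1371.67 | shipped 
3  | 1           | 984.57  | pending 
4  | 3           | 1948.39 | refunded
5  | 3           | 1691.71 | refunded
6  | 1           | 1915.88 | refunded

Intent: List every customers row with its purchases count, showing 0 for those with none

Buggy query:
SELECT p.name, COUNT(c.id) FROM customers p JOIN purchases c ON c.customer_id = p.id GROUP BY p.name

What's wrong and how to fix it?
Bug: INNER JOIN drops customers rows that have no matching purchases rows

Fix: Switch to LEFT JOIN to retain unmatched parent rows

Corrected query:
SELECT p.name, COUNT(c.id) FROM customers p LEFT JOIN purchases c ON c.customer_id = p.id GROUP BY p.name

Result:
name  | COUNT(c.id)
------+------------
Alice | 3          
Carol | 0          
Eve   | 3          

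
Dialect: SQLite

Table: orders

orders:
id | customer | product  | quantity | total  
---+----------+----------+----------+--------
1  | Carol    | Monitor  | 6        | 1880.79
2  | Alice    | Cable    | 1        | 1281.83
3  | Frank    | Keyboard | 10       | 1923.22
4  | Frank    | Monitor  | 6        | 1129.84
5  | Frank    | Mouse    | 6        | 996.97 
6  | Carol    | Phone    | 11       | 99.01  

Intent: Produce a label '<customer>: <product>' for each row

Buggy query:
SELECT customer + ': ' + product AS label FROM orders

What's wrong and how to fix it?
Bug: SQLite uses || for string concatenation; + coerces text to numbers (yielding 0)

Fix: Replace + with || to concatenate text

Corrected query:
SELECT customer || ': ' || product AS label FROM orders

Result:
label          
---------------
Carol: Monitor 
Alice: Cable   
Frank: Keyboard
Frank: Monitor 
Frank: Mouse   
Carol: Phone   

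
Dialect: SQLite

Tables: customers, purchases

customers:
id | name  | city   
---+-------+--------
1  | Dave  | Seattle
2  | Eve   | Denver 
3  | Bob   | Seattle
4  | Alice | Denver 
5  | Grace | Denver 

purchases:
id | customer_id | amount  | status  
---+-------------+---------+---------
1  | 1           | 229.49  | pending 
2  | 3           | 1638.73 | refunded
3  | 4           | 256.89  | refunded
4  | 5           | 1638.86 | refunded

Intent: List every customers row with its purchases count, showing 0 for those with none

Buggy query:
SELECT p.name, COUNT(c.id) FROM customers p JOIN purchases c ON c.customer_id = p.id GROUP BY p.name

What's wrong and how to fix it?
Bug: INNER JOIN drops customers rows that have no matching purchases rows

Fix: Use LEFT JOIN so parents without children still appear (COUNT(c.id) gives 0)

Corrected query:
SELECT p.name, COUNT(c.id) FROM customers p LEFT JOIN purchases c ON c.customer_id = p.id GROUP BY p.name

Result:
name  | COUNT(c.id)
------+------------
Alice | 1          
Bob   | 1          
Dave  | 1          
Eve   | 0          
Grace | 1          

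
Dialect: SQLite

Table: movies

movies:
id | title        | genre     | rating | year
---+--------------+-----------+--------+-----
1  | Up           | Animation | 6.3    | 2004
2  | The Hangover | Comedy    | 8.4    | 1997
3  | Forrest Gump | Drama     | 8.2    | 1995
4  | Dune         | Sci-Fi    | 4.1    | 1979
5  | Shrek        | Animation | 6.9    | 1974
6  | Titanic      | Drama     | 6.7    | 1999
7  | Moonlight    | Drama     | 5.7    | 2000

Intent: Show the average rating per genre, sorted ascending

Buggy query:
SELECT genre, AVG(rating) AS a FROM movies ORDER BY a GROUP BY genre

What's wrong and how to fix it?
Bug: ORDER BY appears before GROUP BY; SQL clause order requires GROUP BY first

Fix: Reorder: SELECT … FROM … GROUP BY … ORDER BY …

Corrected query:
SELECT genre, AVG(rating) AS a FROM movies GROUP BY genre ORDER BY a

Result:
genre     | a       
----------+---------
Sci-Fi    | 4.1     
Animation | 6.6     
Drama     | 6.866667
Comedy    | 8.4     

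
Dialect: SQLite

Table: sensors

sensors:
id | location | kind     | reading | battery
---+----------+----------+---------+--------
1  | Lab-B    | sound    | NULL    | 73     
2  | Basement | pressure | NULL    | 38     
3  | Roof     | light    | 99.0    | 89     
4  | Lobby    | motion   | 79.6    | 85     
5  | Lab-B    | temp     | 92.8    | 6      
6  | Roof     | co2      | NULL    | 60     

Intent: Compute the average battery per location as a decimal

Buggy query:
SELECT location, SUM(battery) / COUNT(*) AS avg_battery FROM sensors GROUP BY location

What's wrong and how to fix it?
Bug: SUM(battery) and COUNT(*) are both integers; the division truncates the fractional part

Fix: Multiply by 1.0 (or CAST to REAL) to force floating-point division

Corrected query:
SELECT location, SUM(battery) * 1.0 / COUNT(*) AS avg_battery FROM sensors GROUP BY location

Result:
location | avg_battery
---------+------------
Basement | 38         
Lab-B    | 39.5       
Lobby    | 85         
Roof     | 74.5       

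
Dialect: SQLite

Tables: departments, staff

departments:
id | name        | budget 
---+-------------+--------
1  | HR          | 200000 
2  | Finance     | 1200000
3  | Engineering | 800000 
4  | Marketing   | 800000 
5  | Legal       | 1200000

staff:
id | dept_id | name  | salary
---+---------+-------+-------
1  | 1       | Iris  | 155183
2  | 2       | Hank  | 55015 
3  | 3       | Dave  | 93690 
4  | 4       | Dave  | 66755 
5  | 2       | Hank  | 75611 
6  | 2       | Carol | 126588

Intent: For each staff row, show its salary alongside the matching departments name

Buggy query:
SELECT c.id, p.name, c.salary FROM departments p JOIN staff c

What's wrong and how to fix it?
Bug: Missing join condition: each staff row is matched to all departments rows instead of just its own

Fix: Add ON c.dept_id = p.id to the JOIN

Corrected query:
SELECT c.id, p.name, c.salary FROM departments p JOIN staff c ON c.dept_id = p.id

Result:
id | name        | salary
---+-------------+-------
1  | HR          | 155183
2  | Finance     | 55015 
3  | Engineering | 93690 
4  | Marketing   | 66755 
5  | Finance     | 75611 
6  | Finance     | 126588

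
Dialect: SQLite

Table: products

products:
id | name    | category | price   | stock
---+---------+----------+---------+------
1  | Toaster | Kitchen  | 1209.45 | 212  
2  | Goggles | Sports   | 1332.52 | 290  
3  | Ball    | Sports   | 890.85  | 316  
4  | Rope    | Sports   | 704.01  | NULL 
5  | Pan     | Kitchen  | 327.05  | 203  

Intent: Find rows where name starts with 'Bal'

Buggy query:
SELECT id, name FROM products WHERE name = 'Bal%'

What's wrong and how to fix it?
Bug: Wildcards only work with LIKE; '=' treats '%' as a literal character

Fix: Replace '=' with LIKE so 'Bal%' is treated as a pattern

Corrected query:
SELECT id, name FROM products WHERE name LIKE 'Bal%'

Result:
id | name
---+-----
3  | Ball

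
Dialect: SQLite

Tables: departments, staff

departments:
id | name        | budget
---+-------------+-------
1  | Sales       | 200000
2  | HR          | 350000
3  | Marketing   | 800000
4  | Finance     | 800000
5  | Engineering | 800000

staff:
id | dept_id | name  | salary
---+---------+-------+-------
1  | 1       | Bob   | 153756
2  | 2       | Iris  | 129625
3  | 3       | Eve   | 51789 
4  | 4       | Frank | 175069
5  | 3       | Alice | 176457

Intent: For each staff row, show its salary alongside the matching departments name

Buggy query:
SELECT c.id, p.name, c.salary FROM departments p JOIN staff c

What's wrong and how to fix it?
Bug: JOIN with no ON clause produces a cartesian product; every staff row pairs with every departments row

Fix: Specify the join condition linking the foreign key to the parent id

Corrected query:
SELECT c.id, p.name, c.salary FROM departments p JOIN staff c ON c.dept_id = p.id

Result:
id | name      | salary
---+-----------+-------
1  | Sales     | 153756
2  | HR        | 129625
3  | Marketing | 51789 
4  | Finance   | 175069
5  | Marketing | 176457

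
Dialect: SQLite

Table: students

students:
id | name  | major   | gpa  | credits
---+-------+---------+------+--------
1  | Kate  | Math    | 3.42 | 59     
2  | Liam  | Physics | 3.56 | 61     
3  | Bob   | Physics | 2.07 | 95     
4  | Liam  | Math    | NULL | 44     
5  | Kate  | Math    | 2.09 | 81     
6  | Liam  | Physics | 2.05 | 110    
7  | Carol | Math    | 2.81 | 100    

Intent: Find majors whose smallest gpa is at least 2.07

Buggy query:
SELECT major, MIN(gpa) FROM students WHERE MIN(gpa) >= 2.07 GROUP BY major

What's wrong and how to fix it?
Bug: Aggregates like MIN are computed per group after WHERE runs

Fix: Use HAVING for the per-group MIN condition

Corrected query:
SELECT major, MIN(gpa) FROM students GROUP BY major HAVING MIN(gpa) >= 2.07

Result:
major | MIN(gpa)
------+---------
Math  | 2.09    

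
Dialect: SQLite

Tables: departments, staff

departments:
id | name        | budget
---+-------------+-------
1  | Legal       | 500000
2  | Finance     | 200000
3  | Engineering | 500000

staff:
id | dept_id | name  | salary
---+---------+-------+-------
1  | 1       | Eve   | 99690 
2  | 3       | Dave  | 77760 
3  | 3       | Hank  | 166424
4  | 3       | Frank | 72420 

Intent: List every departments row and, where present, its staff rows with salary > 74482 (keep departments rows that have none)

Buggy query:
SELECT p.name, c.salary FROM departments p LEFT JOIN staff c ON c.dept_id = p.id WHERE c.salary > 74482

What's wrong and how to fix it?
Bug: Filtering c.salary in WHERE discards the NULL rows produced by LEFT JOIN, turning it into an inner join

Fix: Move the right-table condition into the ON clause so unmatched parents are kept

Corrected query:
SELECT p.name, c.salary FROM departments p LEFT JOIN staff c ON c.dept_id = p.id AND c.salary > 74482

Result:
name        | salary
------------+-------
Legal       | 99690 
Finance     | NULL  
Engineering | 77760 
Engineering | 166424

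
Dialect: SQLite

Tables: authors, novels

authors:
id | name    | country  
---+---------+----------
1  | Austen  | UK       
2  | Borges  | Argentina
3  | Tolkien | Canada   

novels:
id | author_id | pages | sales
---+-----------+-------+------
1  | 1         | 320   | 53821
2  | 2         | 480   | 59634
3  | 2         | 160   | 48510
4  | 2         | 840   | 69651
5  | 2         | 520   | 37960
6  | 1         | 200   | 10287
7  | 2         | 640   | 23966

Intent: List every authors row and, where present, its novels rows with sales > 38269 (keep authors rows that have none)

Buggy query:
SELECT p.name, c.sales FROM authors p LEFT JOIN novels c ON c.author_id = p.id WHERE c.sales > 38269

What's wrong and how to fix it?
Bug: A WHERE condition on the right-hand table after LEFT JOIN drops unmatched parents

Fix: Put 'c.sales > 38269' in the JOIN's ON clause instead of WHERE

Corrected query:
SELECT p.name, c.sales FROM authors p LEFT JOIN novels c ON c.author_id = p.id AND c.sales > 38269

Result:
name    | sales
--------+------
Austen  | 53821
Borges  | 48510
Borges  | 59634
Borges  | 69651
Tolkien | NULL 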